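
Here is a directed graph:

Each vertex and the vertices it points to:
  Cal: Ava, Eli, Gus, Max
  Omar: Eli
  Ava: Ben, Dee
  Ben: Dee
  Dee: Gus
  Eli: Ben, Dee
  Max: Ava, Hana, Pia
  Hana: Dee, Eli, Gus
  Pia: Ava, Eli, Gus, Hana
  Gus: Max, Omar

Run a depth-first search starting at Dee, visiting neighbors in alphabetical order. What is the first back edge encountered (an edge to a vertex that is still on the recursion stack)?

DFS from Dee (visiting neighbors in alphabetical order); mark gray on enter, black on exit:
Dee gray
  Gus gray
    Max gray
      Ava gray
        Ben gray
          Ben→Dee: Dee is gray → back edge
First back edge: Ben → Dee.

Ben→Dee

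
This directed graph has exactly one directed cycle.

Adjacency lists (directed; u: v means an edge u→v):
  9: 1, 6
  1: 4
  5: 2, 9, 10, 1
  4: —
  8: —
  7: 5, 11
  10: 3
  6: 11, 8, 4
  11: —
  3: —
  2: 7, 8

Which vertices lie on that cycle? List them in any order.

2, 5, 7

DFS with gray/black marking from 5:
5 gray
  2 gray
    7 gray
      7→5: 5 is gray → back edge
Back edge closes the cycle 5 → 2 → 7 → 5; its vertices are {2, 5, 7}.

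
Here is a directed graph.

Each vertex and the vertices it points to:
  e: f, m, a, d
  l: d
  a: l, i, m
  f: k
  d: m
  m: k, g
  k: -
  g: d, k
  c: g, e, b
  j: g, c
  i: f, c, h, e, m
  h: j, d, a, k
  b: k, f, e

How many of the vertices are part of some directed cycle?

A vertex is on a directed cycle iff it belongs to a strongly connected component of size ≥ 2 (or has a self-loop).
The vertices on cycles are {a, b, c, d, e, g, h, i, j, m} — 10 in total.

10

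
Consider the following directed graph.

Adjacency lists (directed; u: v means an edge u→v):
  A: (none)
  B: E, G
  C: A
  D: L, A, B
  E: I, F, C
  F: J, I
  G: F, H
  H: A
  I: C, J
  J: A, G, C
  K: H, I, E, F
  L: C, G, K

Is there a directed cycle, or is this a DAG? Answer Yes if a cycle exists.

Yes

DFS with white/gray/black marking, starting from D:
D gray
  L gray
    C gray
      A gray
      A black
    C black
    G gray
      F gray
        J gray
          J→A: A black — skip
          J→G: G is gray → back edge
Back edge found, so a cycle exists: G → F → J → G.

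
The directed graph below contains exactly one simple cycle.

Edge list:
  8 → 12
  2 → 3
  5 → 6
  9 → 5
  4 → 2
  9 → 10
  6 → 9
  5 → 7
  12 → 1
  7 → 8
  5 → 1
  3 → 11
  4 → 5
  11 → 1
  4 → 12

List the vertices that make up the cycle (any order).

5, 6, 9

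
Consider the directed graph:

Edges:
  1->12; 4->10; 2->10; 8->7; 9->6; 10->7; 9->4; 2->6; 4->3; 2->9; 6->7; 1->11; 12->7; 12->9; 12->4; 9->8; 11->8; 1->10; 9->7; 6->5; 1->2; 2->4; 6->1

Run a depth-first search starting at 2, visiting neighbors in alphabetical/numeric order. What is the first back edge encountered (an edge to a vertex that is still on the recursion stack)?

1→2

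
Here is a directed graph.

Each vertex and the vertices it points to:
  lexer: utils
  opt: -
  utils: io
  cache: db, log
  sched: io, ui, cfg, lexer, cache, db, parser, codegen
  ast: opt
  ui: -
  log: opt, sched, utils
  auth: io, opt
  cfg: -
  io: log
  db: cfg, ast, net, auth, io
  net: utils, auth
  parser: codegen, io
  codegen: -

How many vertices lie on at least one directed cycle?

10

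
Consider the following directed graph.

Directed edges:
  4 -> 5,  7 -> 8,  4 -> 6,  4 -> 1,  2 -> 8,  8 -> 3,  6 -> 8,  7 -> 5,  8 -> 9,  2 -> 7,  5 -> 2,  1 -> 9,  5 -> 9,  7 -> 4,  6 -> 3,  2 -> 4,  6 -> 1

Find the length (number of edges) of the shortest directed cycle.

3

For each vertex v, BFS finds the shortest path from v back to v.
The shortest such closed walk is 4 → 5 → 2 → 4, length 3.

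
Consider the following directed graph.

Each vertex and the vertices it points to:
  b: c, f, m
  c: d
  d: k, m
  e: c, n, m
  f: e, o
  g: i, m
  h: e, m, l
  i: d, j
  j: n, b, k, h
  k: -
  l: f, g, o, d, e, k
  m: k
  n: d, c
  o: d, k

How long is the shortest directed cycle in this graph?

For each vertex v, BFS finds the shortest path from v back to v.
The shortest such closed walk is j → h → l → g → i → j, length 5.

5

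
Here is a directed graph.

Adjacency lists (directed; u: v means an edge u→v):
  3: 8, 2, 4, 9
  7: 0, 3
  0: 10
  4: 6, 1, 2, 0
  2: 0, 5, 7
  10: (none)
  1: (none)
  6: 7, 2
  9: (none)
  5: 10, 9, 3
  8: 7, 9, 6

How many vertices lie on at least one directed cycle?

A vertex is on a directed cycle iff it belongs to a strongly connected component of size ≥ 2 (or has a self-loop).
The vertices on cycles are {2, 3, 4, 5, 6, 7, 8} — 7 in total.

7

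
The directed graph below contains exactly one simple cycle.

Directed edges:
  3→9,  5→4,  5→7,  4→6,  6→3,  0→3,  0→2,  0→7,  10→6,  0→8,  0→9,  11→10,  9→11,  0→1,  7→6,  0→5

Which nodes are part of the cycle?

3, 6, 9, 10, 11

DFS with gray/black marking from 3:
3 gray
  9 gray
    11 gray
      10 gray
        6 gray
          6→3: 3 is gray → back edge
Back edge closes the cycle 3 → 9 → 11 → 10 → 6 → 3; its vertices are {3, 6, 9, 10, 11}.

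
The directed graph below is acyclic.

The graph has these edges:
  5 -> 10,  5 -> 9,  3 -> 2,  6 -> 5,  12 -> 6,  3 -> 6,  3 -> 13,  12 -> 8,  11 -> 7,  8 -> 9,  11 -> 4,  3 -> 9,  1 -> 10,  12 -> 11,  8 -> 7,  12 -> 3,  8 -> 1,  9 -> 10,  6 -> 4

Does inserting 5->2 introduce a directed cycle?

No

Adding 5→2 creates a cycle iff 2 can already reach 5.
Explore from 2: no path reaches 5. The graph stays acyclic.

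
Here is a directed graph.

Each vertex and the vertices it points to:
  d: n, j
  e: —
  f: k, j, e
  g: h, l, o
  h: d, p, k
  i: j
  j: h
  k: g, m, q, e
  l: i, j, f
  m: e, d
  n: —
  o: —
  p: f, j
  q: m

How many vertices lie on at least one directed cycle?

11

A vertex is on a directed cycle iff it belongs to a strongly connected component of size ≥ 2 (or has a self-loop).
The vertices on cycles are {d, f, g, h, i, j, k, l, m, p, q} — 11 in total.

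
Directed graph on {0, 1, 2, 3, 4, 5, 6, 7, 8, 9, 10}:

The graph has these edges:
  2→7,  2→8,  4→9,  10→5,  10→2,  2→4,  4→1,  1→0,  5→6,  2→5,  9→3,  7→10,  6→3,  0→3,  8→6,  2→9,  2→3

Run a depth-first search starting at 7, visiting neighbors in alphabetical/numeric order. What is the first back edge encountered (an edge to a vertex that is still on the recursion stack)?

2→7

DFS from 7 (visiting neighbors in alphabetical/numeric order); mark gray on enter, black on exit:
7 gray
  10 gray
    2 gray
      3 gray
      3 black
      4 gray
        1 gray
          0 gray
            0→3: 3 black — skip
          0 black
        1 black
        9 gray
          9→3: 3 black — skip
        9 black
      4 black
      5 gray
        6 gray
          6→3: 3 black — skip
        6 black
      5 black
      2→7: 7 is gray → back edge
First back edge: 2 → 7.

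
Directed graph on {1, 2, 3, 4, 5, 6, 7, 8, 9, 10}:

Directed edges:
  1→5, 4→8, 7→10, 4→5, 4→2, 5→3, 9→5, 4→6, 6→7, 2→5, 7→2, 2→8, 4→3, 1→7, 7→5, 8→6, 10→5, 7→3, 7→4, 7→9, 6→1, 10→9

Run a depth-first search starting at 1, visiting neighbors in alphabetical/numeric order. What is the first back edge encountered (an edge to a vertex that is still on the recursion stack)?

6→1

DFS from 1 (visiting neighbors in alphabetical/numeric order); mark gray on enter, black on exit:
1 gray
  5 gray
    3 gray
    3 black
  5 black
  7 gray
    2 gray
      2→5: 5 black — skip
      8 gray
        6 gray
          6→1: 1 is gray → back edge
First back edge: 6 → 1.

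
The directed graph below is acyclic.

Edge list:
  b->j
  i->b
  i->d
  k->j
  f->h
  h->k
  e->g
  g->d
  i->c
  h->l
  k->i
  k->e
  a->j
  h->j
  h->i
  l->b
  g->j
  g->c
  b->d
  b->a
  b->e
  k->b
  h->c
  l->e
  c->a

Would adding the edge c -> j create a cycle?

Adding c→j creates a cycle iff j can already reach c.
Explore from j: no path reaches c. The graph stays acyclic.

No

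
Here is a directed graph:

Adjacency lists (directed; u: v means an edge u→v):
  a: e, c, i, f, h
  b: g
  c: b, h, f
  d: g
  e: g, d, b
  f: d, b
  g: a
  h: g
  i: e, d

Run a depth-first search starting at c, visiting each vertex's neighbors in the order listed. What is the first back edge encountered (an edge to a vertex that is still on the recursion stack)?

DFS from c (visiting each vertex's neighbors in the order listed); mark gray on enter, black on exit:
c gray
  b gray
    g gray
      a gray
        e gray
          e→g: g is gray → back edge
First back edge: e → g.

e->g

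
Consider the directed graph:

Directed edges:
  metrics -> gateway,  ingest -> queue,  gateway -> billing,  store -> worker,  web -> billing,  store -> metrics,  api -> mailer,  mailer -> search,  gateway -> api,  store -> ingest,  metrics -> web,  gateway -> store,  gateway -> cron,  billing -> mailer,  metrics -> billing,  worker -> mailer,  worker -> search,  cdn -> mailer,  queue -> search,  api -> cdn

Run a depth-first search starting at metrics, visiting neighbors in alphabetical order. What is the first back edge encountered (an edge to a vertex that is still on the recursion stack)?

store→metrics

DFS from metrics (visiting neighbors in alphabetical order); mark gray on enter, black on exit:
metrics gray
  billing gray
    mailer gray
      search gray
      search black
    mailer black
  billing black
  gateway gray
    api gray
      cdn gray
        cdn→mailer: mailer black — skip
      cdn black
      api→mailer: mailer black — skip
    api black
    gateway→billing: billing black — skip
    cron gray
    cron black
    store gray
      ingest gray
        queue gray
          queue→search: search black — skip
        queue black
      ingest black
      store→metrics: metrics is gray → back edge
First back edge: store → metrics.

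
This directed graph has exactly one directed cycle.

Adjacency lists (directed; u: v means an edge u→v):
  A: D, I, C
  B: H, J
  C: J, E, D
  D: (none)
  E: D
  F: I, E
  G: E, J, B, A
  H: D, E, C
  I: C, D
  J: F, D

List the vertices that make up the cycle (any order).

DFS with gray/black marking from J:
J gray
  F gray
    I gray
      C gray
        C→J: J is gray → back edge
Back edge closes the cycle J → F → I → C → J; its vertices are {C, F, I, J}.

C, F, I, J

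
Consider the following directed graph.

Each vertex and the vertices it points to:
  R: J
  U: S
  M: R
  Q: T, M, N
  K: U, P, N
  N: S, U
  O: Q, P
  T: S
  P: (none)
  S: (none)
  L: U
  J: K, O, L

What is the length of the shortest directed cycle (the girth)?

5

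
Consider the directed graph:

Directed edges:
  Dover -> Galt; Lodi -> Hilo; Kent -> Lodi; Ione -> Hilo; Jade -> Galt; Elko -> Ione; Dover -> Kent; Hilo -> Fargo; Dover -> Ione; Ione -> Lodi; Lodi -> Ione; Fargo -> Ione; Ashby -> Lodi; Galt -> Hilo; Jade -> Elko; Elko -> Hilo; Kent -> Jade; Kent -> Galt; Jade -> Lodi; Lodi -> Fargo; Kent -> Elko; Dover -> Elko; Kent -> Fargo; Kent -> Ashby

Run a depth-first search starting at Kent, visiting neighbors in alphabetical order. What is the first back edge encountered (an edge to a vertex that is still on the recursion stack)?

Hilo->Fargo

DFS from Kent (visiting neighbors in alphabetical order); mark gray on enter, black on exit:
Kent gray
  Ashby gray
    Lodi gray
      Fargo gray
        Ione gray
          Hilo gray
            Hilo→Fargo: Fargo is gray → back edge
First back edge: Hilo → Fargo.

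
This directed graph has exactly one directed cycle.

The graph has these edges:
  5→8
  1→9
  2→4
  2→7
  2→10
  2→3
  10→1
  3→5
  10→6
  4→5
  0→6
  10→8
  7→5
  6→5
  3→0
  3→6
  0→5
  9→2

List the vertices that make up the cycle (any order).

1, 2, 9, 10

DFS with gray/black marking from 2:
2 gray
  10 gray
    1 gray
      9 gray
        9→2: 2 is gray → back edge
Back edge closes the cycle 2 → 10 → 1 → 9 → 2; its vertices are {1, 2, 9, 10}.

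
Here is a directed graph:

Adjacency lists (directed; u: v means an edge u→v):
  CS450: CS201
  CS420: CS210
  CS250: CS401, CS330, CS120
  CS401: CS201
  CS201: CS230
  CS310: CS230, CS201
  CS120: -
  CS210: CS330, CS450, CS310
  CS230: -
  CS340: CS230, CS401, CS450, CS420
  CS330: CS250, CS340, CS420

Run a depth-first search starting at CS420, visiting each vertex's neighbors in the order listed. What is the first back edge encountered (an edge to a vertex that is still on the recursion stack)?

CS250→CS330

DFS from CS420 (visiting each vertex's neighbors in the order listed); mark gray on enter, black on exit:
CS420 gray
  CS210 gray
    CS330 gray
      CS250 gray
        CS401 gray
          CS201 gray
            CS230 gray
            CS230 black
          CS201 black
        CS401 black
        CS250→CS330: CS330 is gray → back edge
First back edge: CS250 → CS330.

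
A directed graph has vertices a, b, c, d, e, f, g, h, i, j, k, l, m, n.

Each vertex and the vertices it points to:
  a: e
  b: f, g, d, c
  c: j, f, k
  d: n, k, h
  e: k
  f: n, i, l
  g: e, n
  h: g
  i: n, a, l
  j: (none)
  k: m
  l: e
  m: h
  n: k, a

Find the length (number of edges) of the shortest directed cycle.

5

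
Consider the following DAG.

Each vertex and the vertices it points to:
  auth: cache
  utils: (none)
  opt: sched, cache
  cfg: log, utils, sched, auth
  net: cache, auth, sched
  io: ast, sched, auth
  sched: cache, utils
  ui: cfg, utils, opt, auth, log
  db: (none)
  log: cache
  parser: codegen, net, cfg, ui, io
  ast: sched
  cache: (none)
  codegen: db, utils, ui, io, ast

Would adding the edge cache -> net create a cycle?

Yes

Adding cache→net creates a cycle iff net can already reach cache.
Path from net: net → cache.
So net → … → cache → net is a cycle.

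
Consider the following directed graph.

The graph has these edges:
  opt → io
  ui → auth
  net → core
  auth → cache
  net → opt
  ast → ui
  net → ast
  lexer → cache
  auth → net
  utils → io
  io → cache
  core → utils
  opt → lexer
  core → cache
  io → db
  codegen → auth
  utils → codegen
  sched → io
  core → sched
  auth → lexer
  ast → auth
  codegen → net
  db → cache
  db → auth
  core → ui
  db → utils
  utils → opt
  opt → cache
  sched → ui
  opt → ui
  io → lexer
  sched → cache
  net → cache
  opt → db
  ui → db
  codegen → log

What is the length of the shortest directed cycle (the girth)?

3

For each vertex v, BFS finds the shortest path from v back to v.
The shortest such closed walk is utils → opt → db → utils, length 3.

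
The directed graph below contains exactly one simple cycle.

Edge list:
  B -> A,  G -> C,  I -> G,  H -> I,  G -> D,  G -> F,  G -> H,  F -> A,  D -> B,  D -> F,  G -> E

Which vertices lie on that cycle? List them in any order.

DFS with gray/black marking from H:
H gray
  I gray
    G gray
      E gray
      E black
      D gray
        B gray
          A gray
          A black
        B black
        F gray
          F→A: A black — skip
        F black
      D black
      G→H: H is gray → back edge
Back edge closes the cycle H → I → G → H; its vertices are {G, H, I}.

G, H, I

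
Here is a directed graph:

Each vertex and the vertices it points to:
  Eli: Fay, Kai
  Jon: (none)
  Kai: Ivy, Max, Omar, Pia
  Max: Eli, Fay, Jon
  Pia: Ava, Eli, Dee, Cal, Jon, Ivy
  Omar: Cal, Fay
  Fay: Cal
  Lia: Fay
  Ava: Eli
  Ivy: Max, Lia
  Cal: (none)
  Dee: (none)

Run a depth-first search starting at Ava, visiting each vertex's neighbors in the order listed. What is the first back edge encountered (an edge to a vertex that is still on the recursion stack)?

DFS from Ava (visiting each vertex's neighbors in the order listed); mark gray on enter, black on exit:
Ava gray
  Eli gray
    Fay gray
      Cal gray
      Cal black
    Fay black
    Kai gray
      Ivy gray
        Max gray
          Max→Eli: Eli is gray → back edge
First back edge: Max → Eli.

Max->Eli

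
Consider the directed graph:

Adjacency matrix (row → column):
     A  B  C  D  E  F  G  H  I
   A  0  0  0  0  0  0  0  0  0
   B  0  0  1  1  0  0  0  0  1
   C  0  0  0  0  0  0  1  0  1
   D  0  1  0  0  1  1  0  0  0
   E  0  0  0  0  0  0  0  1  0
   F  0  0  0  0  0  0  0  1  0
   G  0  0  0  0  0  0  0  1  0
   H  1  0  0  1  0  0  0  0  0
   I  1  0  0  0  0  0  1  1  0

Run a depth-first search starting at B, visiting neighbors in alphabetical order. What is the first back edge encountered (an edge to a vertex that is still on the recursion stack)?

D->B

DFS from B (visiting neighbors in alphabetical order); mark gray on enter, black on exit:
B gray
  C gray
    G gray
      H gray
        A gray
        A black
        D gray
          D→B: B is gray → back edge
First back edge: D → B.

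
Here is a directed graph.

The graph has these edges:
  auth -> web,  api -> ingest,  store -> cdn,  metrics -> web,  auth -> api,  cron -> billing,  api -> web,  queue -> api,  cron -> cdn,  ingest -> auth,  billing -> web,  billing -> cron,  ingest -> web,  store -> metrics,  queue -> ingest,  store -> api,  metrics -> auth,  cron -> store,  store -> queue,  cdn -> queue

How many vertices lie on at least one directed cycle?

A vertex is on a directed cycle iff it belongs to a strongly connected component of size ≥ 2 (or has a self-loop).
The vertices on cycles are {api, auth, cron, ingest, billing} — 5 in total.

5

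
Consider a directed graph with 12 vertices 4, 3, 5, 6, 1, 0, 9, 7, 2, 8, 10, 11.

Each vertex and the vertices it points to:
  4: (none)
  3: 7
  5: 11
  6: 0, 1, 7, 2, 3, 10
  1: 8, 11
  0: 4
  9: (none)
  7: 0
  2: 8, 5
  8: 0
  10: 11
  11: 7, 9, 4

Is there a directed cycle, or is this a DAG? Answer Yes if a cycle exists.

DFS with white/gray/black marking, starting from 4:
4 gray
4 black
3 gray
  7 gray
    0 gray
      0→4: 4 black — skip
    0 black
  7 black
3 black
5 gray
  11 gray
    11→7: 7 black — skip
    9 gray
    9 black
    11→4: 4 black — skip
  11 black
5 black
6 gray
  6→0: 0 black — skip
  1 gray
    8 gray
      8→0: 0 black — skip
    8 black
    1→11: 11 black — skip
  1 black
  6→7: 7 black — skip
  2 gray
    2→8: 8 black — skip
    2→5: 5 black — skip
  2 black
  6→3: 3 black — skip
  10 gray
    10→11: 11 black — skip
  10 black
6 black
Every edge goes to a white or black vertex — no back edge, so the graph is acyclic.

No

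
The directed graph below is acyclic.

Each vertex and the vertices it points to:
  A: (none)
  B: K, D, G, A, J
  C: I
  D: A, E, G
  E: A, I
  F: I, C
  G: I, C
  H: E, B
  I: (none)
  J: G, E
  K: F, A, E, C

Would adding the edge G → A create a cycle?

Adding G→A creates a cycle iff A can already reach G.
Explore from A: no path reaches G. The graph stays acyclic.

No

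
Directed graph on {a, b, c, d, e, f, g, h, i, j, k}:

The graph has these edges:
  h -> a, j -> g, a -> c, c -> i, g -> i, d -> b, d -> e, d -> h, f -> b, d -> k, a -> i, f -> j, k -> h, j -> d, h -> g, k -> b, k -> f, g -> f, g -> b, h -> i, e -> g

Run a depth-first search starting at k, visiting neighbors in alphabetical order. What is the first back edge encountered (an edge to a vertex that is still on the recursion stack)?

g→f

DFS from k (visiting neighbors in alphabetical order); mark gray on enter, black on exit:
k gray
  b gray
  b black
  f gray
    f→b: b black — skip
    j gray
      d gray
        d→b: b black — skip
        e gray
          g gray
            g→b: b black — skip
            g→f: f is gray → back edge
First back edge: g → f.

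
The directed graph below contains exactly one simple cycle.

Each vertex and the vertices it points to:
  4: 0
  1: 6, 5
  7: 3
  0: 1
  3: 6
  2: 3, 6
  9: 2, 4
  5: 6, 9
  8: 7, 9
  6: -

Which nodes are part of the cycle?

DFS with gray/black marking from 9:
9 gray
  2 gray
    3 gray
      6 gray
      6 black
    3 black
    2→6: 6 black — skip
  2 black
  4 gray
    0 gray
      1 gray
        1→6: 6 black — skip
        5 gray
          5→6: 6 black — skip
          5→9: 9 is gray → back edge
Back edge closes the cycle 9 → 4 → 0 → 1 → 5 → 9; its vertices are {0, 1, 4, 5, 9}.

0, 1, 4, 5, 9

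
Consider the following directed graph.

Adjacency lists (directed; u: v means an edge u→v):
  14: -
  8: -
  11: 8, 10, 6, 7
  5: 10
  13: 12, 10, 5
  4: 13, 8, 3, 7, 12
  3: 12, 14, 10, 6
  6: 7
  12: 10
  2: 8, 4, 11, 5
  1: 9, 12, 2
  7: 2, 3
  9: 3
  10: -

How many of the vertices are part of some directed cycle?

6

A vertex is on a directed cycle iff it belongs to a strongly connected component of size ≥ 2 (or has a self-loop).
The vertices on cycles are {2, 3, 4, 6, 7, 11} — 6 in total.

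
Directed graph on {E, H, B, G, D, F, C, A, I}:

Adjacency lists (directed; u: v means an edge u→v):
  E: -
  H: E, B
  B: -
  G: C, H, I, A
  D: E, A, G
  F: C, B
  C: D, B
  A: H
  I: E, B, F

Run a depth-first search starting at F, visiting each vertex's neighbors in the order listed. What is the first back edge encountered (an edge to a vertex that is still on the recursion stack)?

G->C

DFS from F (visiting each vertex's neighbors in the order listed); mark gray on enter, black on exit:
F gray
  C gray
    D gray
      E gray
      E black
      A gray
        H gray
          H→E: E black — skip
          B gray
          B black
        H black
      A black
      G gray
        G→C: C is gray → back edge
First back edge: G → C.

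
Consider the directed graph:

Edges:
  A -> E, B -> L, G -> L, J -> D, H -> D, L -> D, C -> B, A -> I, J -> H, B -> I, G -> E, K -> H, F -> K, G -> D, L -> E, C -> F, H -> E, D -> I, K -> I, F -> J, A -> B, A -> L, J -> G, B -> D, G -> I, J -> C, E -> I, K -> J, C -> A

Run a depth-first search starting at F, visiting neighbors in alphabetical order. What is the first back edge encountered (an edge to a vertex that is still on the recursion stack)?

C->F

DFS from F (visiting neighbors in alphabetical order); mark gray on enter, black on exit:
F gray
  J gray
    C gray
      A gray
        B gray
          D gray
            I gray
            I black
          D black
          B→I: I black — skip
          L gray
            L→D: D black — skip
            E gray
              E→I: I black — skip
            E black
          L black
        B black
        A→E: E black — skip
        A→I: I black — skip
        A→L: L black — skip
      A black
      C→B: B black — skip
      C→F: F is gray → back edge
First back edge: C → F.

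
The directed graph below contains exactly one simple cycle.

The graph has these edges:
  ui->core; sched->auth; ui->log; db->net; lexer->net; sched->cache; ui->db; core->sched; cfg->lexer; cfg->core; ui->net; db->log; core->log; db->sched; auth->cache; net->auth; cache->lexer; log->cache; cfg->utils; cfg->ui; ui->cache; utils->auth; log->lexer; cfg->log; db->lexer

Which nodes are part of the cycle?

net, auth, cache, lexer

DFS with gray/black marking from net:
net gray
  auth gray
    cache gray
      lexer gray
        lexer→net: net is gray → back edge
Back edge closes the cycle net → auth → cache → lexer → net; its vertices are {net, auth, cache, lexer}.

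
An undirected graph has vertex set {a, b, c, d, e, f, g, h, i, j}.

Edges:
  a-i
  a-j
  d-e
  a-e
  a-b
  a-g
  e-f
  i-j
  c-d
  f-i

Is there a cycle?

DFS, tracking each vertex's parent; an edge to a visited non-parent vertex closes a cycle.
Start from a:
visit a (parent –)
  visit i (parent a)
    i–a: parent, skip
    visit j (parent i)
      j–i: parent, skip
      j–a: a visited and ≠ parent → cycle
Cycle: a – i – j – a.

Yes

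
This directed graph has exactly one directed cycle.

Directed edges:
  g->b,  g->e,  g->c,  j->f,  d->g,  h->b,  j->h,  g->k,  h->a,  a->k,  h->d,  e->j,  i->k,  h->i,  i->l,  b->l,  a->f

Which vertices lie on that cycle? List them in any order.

d, e, g, h, j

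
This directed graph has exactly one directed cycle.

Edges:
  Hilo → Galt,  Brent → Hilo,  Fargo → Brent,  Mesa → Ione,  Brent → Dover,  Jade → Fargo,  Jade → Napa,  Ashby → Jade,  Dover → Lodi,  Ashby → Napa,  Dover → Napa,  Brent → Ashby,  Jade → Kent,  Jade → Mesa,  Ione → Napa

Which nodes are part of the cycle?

DFS with gray/black marking from Brent:
Brent gray
  Dover gray
    Napa gray
    Napa black
    Lodi gray
    Lodi black
  Dover black
  Hilo gray
    Galt gray
    Galt black
  Hilo black
  Ashby gray
    Jade gray
      Jade→Napa: Napa black — skip
      Fargo gray
        Fargo→Brent: Brent is gray → back edge
Back edge closes the cycle Brent → Ashby → Jade → Fargo → Brent; its vertices are {Jade, Ashby, Brent, Fargo}.

Jade, Ashby, Brent, Fargo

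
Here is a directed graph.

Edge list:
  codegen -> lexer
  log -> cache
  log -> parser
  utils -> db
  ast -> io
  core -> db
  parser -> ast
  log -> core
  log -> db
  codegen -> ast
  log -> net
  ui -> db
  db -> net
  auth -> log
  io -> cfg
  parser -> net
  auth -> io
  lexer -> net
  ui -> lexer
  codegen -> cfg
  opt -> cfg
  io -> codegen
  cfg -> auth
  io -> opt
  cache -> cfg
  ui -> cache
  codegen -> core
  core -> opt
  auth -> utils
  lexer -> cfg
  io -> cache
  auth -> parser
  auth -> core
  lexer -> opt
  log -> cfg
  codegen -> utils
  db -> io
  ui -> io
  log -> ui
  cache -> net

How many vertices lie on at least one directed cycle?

14

A vertex is on a directed cycle iff it belongs to a strongly connected component of size ≥ 2 (or has a self-loop).
The vertices on cycles are {db, io, ui, ast, cfg, log, opt, auth, core, cache, lexer, utils, parser, codegen} — 14 in total.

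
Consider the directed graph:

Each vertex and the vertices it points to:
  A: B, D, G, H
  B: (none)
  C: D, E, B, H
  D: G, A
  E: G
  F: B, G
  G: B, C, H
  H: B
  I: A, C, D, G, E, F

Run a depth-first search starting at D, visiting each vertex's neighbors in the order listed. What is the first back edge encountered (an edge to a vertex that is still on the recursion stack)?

C→D

DFS from D (visiting each vertex's neighbors in the order listed); mark gray on enter, black on exit:
D gray
  G gray
    B gray
    B black
    C gray
      C→D: D is gray → back edge
First back edge: C → D.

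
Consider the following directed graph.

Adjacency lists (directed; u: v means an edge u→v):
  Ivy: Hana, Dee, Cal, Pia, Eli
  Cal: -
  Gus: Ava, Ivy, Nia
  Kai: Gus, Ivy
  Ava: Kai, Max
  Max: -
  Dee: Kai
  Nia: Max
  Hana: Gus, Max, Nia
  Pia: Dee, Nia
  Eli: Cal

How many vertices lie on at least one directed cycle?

7

A vertex is on a directed cycle iff it belongs to a strongly connected component of size ≥ 2 (or has a self-loop).
The vertices on cycles are {Ava, Dee, Gus, Ivy, Kai, Pia, Hana} — 7 in total.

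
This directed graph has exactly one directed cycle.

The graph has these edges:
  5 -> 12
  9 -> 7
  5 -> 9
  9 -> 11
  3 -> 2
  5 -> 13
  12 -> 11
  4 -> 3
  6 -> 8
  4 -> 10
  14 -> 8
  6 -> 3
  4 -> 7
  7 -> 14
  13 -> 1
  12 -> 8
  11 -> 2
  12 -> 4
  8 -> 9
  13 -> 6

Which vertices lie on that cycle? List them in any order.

7, 8, 9, 14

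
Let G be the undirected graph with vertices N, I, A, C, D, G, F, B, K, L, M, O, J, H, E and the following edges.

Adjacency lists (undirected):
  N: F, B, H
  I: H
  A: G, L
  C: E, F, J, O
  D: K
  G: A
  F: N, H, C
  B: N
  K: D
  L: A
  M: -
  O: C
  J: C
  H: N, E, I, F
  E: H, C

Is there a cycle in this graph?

DFS, tracking each vertex's parent; an edge to a visited non-parent vertex closes a cycle.
Start from C:
visit C (parent –)
  visit E (parent C)
    visit H (parent E)
      visit N (parent H)
        visit F (parent N)
          F–N: parent, skip
          F–H: H visited and ≠ parent → cycle
Cycle: H – N – F – H.

Yes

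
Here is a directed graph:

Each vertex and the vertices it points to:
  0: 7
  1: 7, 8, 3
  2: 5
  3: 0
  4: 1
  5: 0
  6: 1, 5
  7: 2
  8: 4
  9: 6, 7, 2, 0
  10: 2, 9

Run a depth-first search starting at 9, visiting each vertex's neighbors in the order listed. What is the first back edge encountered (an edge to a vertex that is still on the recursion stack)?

DFS from 9 (visiting each vertex's neighbors in the order listed); mark gray on enter, black on exit:
9 gray
  6 gray
    1 gray
      7 gray
        2 gray
          5 gray
            0 gray
              0→7: 7 is gray → back edge
First back edge: 0 → 7.

0->7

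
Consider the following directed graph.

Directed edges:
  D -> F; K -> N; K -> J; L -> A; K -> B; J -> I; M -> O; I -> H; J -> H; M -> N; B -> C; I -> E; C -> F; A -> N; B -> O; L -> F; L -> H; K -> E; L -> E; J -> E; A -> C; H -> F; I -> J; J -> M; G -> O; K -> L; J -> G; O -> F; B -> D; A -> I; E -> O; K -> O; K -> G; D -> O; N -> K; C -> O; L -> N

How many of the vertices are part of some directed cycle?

A vertex is on a directed cycle iff it belongs to a strongly connected component of size ≥ 2 (or has a self-loop).
The vertices on cycles are {A, I, J, K, L, M, N} — 7 in total.

7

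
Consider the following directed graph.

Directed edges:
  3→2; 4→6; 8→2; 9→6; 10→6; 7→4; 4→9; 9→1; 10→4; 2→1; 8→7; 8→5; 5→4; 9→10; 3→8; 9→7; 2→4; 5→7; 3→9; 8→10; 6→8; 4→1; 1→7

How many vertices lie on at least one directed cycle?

A vertex is on a directed cycle iff it belongs to a strongly connected component of size ≥ 2 (or has a self-loop).
The vertices on cycles are {1, 2, 4, 5, 6, 7, 8, 9, 10} — 9 in total.

9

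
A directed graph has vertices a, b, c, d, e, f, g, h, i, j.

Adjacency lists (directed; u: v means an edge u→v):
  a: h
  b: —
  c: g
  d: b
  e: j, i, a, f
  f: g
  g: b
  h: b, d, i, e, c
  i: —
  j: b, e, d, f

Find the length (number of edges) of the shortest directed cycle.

For each vertex v, BFS finds the shortest path from v back to v.
The shortest such closed walk is e → j → e, length 2.

2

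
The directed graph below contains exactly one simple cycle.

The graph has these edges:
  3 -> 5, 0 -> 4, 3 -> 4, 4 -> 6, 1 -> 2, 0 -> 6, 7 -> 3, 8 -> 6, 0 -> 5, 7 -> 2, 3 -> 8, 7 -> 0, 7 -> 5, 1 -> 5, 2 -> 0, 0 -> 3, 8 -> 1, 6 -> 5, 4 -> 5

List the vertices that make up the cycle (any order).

0, 1, 2, 3, 8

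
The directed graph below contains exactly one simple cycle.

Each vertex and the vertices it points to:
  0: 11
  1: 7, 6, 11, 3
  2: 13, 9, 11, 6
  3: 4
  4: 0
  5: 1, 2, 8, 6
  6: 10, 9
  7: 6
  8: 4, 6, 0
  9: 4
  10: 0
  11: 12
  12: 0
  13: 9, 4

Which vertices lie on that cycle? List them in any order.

0, 11, 12

DFS with gray/black marking from 11:
11 gray
  12 gray
    0 gray
      0→11: 11 is gray → back edge
Back edge closes the cycle 11 → 12 → 0 → 11; its vertices are {0, 11, 12}.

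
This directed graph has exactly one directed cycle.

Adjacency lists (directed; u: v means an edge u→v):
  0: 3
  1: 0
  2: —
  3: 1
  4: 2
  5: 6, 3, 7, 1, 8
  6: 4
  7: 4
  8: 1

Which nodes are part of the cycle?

DFS with gray/black marking from 3:
3 gray
  1 gray
    0 gray
      0→3: 3 is gray → back edge
Back edge closes the cycle 3 → 1 → 0 → 3; its vertices are {0, 1, 3}.

0, 1, 3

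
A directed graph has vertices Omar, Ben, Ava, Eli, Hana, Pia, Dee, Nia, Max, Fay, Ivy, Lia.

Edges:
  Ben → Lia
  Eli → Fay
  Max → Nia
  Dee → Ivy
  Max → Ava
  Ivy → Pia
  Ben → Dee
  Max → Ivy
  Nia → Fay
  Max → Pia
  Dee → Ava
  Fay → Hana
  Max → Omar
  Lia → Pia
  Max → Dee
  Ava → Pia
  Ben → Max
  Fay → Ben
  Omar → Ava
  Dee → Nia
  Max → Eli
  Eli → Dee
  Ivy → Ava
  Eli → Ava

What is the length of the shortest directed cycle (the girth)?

For each vertex v, BFS finds the shortest path from v back to v.
The shortest such closed walk is Eli → Fay → Ben → Max → Eli, length 4.

4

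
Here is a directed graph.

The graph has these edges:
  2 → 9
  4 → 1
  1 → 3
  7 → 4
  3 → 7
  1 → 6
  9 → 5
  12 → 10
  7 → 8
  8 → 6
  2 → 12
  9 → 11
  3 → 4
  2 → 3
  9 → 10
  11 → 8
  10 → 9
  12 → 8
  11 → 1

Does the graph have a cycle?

Yes

DFS with white/gray/black marking, starting from 5:
5 gray
5 black
1 gray
  3 gray
    4 gray
      4→1: 1 is gray → back edge
Back edge found, so a cycle exists: 1 → 3 → 4 → 1.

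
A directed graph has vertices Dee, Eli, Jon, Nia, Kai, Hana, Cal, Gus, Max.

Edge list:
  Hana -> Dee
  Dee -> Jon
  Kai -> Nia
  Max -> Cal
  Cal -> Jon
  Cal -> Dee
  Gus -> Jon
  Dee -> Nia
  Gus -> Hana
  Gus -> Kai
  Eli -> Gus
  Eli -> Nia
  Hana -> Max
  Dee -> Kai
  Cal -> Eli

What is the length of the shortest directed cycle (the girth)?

For each vertex v, BFS finds the shortest path from v back to v.
The shortest such closed walk is Cal → Eli → Gus → Hana → Max → Cal, length 5.

5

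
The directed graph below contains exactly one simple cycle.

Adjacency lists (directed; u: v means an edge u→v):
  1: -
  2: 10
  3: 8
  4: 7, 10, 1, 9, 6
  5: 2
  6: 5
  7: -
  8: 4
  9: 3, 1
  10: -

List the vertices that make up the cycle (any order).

3, 4, 8, 9

DFS with gray/black marking from 4:
4 gray
  7 gray
  7 black
  10 gray
  10 black
  1 gray
  1 black
  9 gray
    3 gray
      8 gray
        8→4: 4 is gray → back edge
Back edge closes the cycle 4 → 9 → 3 → 8 → 4; its vertices are {3, 4, 8, 9}.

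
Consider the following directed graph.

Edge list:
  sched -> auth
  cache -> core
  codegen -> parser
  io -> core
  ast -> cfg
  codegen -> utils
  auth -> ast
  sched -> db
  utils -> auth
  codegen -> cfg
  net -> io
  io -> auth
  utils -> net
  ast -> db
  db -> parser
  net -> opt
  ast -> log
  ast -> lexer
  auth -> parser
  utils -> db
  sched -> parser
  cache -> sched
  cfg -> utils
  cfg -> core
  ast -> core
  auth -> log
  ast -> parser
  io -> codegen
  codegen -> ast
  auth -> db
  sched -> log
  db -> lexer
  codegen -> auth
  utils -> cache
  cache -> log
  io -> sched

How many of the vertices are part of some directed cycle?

A vertex is on a directed cycle iff it belongs to a strongly connected component of size ≥ 2 (or has a self-loop).
The vertices on cycles are {io, ast, cfg, net, auth, cache, sched, utils, codegen} — 9 in total.

9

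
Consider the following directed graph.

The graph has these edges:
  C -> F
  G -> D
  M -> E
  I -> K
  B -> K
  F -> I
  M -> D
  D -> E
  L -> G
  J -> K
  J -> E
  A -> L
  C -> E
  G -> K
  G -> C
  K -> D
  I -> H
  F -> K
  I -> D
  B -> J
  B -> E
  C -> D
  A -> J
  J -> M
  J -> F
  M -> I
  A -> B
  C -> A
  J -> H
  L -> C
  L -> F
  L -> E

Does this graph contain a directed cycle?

DFS with white/gray/black marking, starting from J:
J gray
  F gray
    I gray
      H gray
      H black
      K gray
        D gray
          E gray
          E black
        D black
      K black
      I→D: D black — skip
    I black
    F→K: K black — skip
  F black
  J→K: K black — skip
  M gray
    M→I: I black — skip
    M→E: E black — skip
    M→D: D black — skip
  M black
  J→E: E black — skip
  J→H: H black — skip
J black
A gray
  A→J: J black — skip
  B gray
    B→K: K black — skip
    B→E: E black — skip
    B→J: J black — skip
  B black
  L gray
    G gray
      G→K: K black — skip
      G→D: D black — skip
      C gray
        C→D: D black — skip
        C→F: F black — skip
        C→A: A is gray → back edge
Back edge found, so a cycle exists: A → L → G → C → A.

Yes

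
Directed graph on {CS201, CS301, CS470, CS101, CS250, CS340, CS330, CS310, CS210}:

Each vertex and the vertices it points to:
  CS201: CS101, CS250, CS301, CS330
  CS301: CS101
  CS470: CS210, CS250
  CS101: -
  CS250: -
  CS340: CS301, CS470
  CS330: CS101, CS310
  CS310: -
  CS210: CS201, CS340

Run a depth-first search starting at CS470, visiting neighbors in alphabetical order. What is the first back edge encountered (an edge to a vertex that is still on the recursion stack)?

CS340→CS470

DFS from CS470 (visiting neighbors in alphabetical order); mark gray on enter, black on exit:
CS470 gray
  CS210 gray
    CS201 gray
      CS101 gray
      CS101 black
      CS250 gray
      CS250 black
      CS301 gray
        CS301→CS101: CS101 black — skip
      CS301 black
      CS330 gray
        CS330→CS101: CS101 black — skip
        CS310 gray
        CS310 black
      CS330 black
    CS201 black
    CS340 gray
      CS340→CS301: CS301 black — skip
      CS340→CS470: CS470 is gray → back edge
First back edge: CS340 → CS470.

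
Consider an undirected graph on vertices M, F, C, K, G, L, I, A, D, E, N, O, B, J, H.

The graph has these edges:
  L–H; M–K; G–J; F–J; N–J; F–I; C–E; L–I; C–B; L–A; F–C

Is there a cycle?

DFS, tracking each vertex's parent; an edge to a visited non-parent vertex closes a cycle.
Start from J:
visit J (parent –)
  visit F (parent J)
    visit C (parent F)
      visit E (parent C)
        E–C: parent, skip
      C–F: parent, skip
      visit B (parent C)
        B–C: parent, skip
    F–J: parent, skip
    visit I (parent F)
      I–F: parent, skip
      visit L (parent I)
        visit H (parent L)
          H–L: parent, skip
        visit A (parent L)
          A–L: parent, skip
        L–I: parent, skip
  visit G (parent J)
    G–J: parent, skip
  visit N (parent J)
    N–J: parent, skip
visit M (parent –)
  visit K (parent M)
    K–M: parent, skip
visit D (parent –)
visit O (parent –)
No non-parent visited neighbor found — the graph is a forest.

No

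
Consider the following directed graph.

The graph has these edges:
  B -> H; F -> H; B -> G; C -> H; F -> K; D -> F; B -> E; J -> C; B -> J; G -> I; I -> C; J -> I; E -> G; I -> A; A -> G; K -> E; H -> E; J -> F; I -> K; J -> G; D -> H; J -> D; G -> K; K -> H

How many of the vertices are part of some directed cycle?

A vertex is on a directed cycle iff it belongs to a strongly connected component of size ≥ 2 (or has a self-loop).
The vertices on cycles are {A, C, E, G, H, I, K} — 7 in total.

7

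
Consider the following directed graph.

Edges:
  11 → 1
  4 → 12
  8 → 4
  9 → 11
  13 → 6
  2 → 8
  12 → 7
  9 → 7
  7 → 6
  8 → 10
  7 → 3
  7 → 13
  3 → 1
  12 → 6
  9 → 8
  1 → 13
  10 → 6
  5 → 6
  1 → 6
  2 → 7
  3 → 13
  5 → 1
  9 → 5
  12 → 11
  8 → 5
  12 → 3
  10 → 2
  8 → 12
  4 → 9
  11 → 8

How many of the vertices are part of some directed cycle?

7

A vertex is on a directed cycle iff it belongs to a strongly connected component of size ≥ 2 (or has a self-loop).
The vertices on cycles are {2, 4, 8, 9, 10, 11, 12} — 7 in total.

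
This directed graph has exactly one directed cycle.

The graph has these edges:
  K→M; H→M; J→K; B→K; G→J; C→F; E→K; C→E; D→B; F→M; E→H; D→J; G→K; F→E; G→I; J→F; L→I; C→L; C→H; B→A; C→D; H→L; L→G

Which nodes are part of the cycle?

E, F, G, H, J, L

DFS with gray/black marking from L:
L gray
  I gray
  I black
  G gray
    J gray
      K gray
        M gray
        M black
      K black
      F gray
        E gray
          E→K: K black — skip
          H gray
            H→L: L is gray → back edge
Back edge closes the cycle L → G → J → F → E → H → L; its vertices are {E, F, G, H, J, L}.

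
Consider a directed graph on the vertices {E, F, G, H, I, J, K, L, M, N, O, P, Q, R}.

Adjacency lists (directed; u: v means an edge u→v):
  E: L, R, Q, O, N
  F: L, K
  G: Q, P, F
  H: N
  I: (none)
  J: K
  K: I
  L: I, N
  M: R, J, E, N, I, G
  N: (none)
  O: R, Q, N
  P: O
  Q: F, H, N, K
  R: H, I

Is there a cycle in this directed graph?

No

DFS with white/gray/black marking, starting from I:
I gray
I black
E gray
  L gray
    L→I: I black — skip
    N gray
    N black
  L black
  R gray
    H gray
      H→N: N black — skip
    H black
    R→I: I black — skip
  R black
  Q gray
    F gray
      F→L: L black — skip
      K gray
        K→I: I black — skip
      K black
    F black
    Q→H: H black — skip
    Q→N: N black — skip
    Q→K: K black — skip
  Q black
  O gray
    O→R: R black — skip
    O→Q: Q black — skip
    O→N: N black — skip
  O black
  E→N: N black — skip
E black
G gray
  G→Q: Q black — skip
  P gray
    P→O: O black — skip
  P black
  G→F: F black — skip
G black
J gray
  J→K: K black — skip
J black
M gray
  M→R: R black — skip
  M→J: J black — skip
  M→E: E black — skip
  M→N: N black — skip
  M→I: I black — skip
  M→G: G black — skip
M black
Every edge goes to a white or black vertex — no back edge, so the graph is acyclic.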